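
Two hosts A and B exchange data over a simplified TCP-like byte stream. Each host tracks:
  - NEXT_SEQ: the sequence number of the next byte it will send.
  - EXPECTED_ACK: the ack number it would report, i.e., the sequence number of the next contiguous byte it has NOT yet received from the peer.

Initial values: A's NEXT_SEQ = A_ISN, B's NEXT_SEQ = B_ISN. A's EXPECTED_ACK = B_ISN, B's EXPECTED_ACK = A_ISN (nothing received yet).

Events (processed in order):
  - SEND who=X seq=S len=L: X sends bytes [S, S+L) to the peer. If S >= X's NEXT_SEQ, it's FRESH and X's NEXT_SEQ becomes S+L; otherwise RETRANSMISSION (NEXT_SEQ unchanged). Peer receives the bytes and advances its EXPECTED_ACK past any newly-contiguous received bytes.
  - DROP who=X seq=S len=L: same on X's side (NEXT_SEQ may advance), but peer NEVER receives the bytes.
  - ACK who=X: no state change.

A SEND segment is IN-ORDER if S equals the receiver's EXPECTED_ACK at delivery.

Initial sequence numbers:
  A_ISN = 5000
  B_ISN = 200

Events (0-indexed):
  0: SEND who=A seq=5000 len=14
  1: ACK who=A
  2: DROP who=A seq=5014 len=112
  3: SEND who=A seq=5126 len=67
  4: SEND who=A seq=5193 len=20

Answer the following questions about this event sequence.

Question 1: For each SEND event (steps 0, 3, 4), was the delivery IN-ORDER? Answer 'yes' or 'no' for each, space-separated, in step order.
Step 0: SEND seq=5000 -> in-order
Step 3: SEND seq=5126 -> out-of-order
Step 4: SEND seq=5193 -> out-of-order

Answer: yes no no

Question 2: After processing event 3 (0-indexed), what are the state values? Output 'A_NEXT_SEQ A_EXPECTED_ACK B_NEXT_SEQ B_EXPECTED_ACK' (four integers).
After event 0: A_seq=5014 A_ack=200 B_seq=200 B_ack=5014
After event 1: A_seq=5014 A_ack=200 B_seq=200 B_ack=5014
After event 2: A_seq=5126 A_ack=200 B_seq=200 B_ack=5014
After event 3: A_seq=5193 A_ack=200 B_seq=200 B_ack=5014

5193 200 200 5014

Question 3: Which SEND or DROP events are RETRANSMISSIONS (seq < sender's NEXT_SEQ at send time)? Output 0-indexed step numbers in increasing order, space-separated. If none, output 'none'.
Step 0: SEND seq=5000 -> fresh
Step 2: DROP seq=5014 -> fresh
Step 3: SEND seq=5126 -> fresh
Step 4: SEND seq=5193 -> fresh

Answer: none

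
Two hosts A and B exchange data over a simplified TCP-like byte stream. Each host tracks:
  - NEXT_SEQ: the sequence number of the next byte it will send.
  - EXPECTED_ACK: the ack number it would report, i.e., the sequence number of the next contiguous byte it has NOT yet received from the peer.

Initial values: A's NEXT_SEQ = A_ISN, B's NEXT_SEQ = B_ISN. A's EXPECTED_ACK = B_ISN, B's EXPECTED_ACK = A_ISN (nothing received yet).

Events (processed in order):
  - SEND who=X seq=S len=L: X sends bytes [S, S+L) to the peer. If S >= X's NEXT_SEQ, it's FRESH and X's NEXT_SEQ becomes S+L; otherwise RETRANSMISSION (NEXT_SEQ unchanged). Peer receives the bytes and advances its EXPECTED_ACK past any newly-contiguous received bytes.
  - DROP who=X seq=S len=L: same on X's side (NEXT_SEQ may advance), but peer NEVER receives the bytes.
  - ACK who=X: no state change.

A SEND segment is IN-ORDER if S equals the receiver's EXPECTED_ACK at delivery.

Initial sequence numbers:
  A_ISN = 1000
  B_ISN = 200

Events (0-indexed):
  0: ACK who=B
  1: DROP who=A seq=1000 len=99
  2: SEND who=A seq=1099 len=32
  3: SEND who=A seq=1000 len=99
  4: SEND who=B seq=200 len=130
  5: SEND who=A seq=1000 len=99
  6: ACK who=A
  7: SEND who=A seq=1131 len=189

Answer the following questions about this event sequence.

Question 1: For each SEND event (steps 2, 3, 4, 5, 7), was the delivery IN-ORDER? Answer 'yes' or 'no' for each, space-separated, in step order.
Step 2: SEND seq=1099 -> out-of-order
Step 3: SEND seq=1000 -> in-order
Step 4: SEND seq=200 -> in-order
Step 5: SEND seq=1000 -> out-of-order
Step 7: SEND seq=1131 -> in-order

Answer: no yes yes no yes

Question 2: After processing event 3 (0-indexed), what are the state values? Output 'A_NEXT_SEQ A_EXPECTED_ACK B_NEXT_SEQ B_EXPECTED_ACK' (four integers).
After event 0: A_seq=1000 A_ack=200 B_seq=200 B_ack=1000
After event 1: A_seq=1099 A_ack=200 B_seq=200 B_ack=1000
After event 2: A_seq=1131 A_ack=200 B_seq=200 B_ack=1000
After event 3: A_seq=1131 A_ack=200 B_seq=200 B_ack=1131

1131 200 200 1131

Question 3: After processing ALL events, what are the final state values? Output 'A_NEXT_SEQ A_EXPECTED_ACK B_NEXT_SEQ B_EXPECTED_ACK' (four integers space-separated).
Answer: 1320 330 330 1320

Derivation:
After event 0: A_seq=1000 A_ack=200 B_seq=200 B_ack=1000
After event 1: A_seq=1099 A_ack=200 B_seq=200 B_ack=1000
After event 2: A_seq=1131 A_ack=200 B_seq=200 B_ack=1000
After event 3: A_seq=1131 A_ack=200 B_seq=200 B_ack=1131
After event 4: A_seq=1131 A_ack=330 B_seq=330 B_ack=1131
After event 5: A_seq=1131 A_ack=330 B_seq=330 B_ack=1131
After event 6: A_seq=1131 A_ack=330 B_seq=330 B_ack=1131
After event 7: A_seq=1320 A_ack=330 B_seq=330 B_ack=1320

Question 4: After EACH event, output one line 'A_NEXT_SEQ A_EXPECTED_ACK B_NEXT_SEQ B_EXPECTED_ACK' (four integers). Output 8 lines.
1000 200 200 1000
1099 200 200 1000
1131 200 200 1000
1131 200 200 1131
1131 330 330 1131
1131 330 330 1131
1131 330 330 1131
1320 330 330 1320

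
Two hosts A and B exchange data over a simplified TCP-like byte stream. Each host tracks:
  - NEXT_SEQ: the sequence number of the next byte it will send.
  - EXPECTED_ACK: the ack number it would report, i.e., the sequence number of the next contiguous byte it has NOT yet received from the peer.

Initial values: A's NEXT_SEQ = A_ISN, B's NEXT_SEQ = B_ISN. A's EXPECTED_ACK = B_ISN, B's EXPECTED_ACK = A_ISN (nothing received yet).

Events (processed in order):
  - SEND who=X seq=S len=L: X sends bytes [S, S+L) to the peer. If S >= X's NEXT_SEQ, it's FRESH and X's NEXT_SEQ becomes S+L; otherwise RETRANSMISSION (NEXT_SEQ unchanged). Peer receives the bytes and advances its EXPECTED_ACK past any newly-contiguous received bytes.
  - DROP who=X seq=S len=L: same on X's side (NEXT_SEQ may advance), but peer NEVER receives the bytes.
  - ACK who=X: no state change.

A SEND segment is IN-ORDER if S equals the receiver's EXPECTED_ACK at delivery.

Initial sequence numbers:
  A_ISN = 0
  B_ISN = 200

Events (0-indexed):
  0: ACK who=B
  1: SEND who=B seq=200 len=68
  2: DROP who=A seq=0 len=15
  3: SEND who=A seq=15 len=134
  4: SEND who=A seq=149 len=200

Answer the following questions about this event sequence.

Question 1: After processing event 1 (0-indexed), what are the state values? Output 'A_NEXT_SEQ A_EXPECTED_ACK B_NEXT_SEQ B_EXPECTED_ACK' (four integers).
After event 0: A_seq=0 A_ack=200 B_seq=200 B_ack=0
After event 1: A_seq=0 A_ack=268 B_seq=268 B_ack=0

0 268 268 0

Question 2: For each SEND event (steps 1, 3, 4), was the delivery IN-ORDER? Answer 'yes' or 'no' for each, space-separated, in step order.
Answer: yes no no

Derivation:
Step 1: SEND seq=200 -> in-order
Step 3: SEND seq=15 -> out-of-order
Step 4: SEND seq=149 -> out-of-order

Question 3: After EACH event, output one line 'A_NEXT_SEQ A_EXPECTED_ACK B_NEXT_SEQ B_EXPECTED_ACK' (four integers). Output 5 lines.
0 200 200 0
0 268 268 0
15 268 268 0
149 268 268 0
349 268 268 0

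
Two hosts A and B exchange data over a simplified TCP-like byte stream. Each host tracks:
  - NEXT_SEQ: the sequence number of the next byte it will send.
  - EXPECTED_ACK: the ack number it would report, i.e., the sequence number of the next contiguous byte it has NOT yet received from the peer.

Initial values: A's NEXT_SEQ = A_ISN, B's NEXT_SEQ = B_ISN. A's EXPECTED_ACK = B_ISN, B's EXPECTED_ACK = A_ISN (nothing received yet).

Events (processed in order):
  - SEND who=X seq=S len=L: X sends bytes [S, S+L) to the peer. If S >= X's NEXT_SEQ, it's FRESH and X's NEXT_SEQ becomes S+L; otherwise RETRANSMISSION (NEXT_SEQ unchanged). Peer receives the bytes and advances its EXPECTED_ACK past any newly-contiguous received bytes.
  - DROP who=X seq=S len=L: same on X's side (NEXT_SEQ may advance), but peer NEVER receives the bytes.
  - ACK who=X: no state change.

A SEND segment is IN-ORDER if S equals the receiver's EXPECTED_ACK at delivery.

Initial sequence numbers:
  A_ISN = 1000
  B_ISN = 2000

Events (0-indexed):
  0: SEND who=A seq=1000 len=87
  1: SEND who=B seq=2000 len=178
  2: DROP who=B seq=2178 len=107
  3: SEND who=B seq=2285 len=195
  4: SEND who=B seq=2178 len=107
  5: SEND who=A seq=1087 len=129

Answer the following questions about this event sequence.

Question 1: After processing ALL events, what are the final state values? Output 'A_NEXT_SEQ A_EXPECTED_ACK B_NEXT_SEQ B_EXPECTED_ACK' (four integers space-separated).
Answer: 1216 2480 2480 1216

Derivation:
After event 0: A_seq=1087 A_ack=2000 B_seq=2000 B_ack=1087
After event 1: A_seq=1087 A_ack=2178 B_seq=2178 B_ack=1087
After event 2: A_seq=1087 A_ack=2178 B_seq=2285 B_ack=1087
After event 3: A_seq=1087 A_ack=2178 B_seq=2480 B_ack=1087
After event 4: A_seq=1087 A_ack=2480 B_seq=2480 B_ack=1087
After event 5: A_seq=1216 A_ack=2480 B_seq=2480 B_ack=1216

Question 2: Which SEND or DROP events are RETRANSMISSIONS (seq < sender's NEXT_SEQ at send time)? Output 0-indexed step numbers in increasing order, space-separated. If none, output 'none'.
Answer: 4

Derivation:
Step 0: SEND seq=1000 -> fresh
Step 1: SEND seq=2000 -> fresh
Step 2: DROP seq=2178 -> fresh
Step 3: SEND seq=2285 -> fresh
Step 4: SEND seq=2178 -> retransmit
Step 5: SEND seq=1087 -> fresh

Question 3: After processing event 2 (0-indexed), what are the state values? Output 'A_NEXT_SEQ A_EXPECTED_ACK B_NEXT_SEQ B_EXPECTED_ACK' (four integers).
After event 0: A_seq=1087 A_ack=2000 B_seq=2000 B_ack=1087
After event 1: A_seq=1087 A_ack=2178 B_seq=2178 B_ack=1087
After event 2: A_seq=1087 A_ack=2178 B_seq=2285 B_ack=1087

1087 2178 2285 1087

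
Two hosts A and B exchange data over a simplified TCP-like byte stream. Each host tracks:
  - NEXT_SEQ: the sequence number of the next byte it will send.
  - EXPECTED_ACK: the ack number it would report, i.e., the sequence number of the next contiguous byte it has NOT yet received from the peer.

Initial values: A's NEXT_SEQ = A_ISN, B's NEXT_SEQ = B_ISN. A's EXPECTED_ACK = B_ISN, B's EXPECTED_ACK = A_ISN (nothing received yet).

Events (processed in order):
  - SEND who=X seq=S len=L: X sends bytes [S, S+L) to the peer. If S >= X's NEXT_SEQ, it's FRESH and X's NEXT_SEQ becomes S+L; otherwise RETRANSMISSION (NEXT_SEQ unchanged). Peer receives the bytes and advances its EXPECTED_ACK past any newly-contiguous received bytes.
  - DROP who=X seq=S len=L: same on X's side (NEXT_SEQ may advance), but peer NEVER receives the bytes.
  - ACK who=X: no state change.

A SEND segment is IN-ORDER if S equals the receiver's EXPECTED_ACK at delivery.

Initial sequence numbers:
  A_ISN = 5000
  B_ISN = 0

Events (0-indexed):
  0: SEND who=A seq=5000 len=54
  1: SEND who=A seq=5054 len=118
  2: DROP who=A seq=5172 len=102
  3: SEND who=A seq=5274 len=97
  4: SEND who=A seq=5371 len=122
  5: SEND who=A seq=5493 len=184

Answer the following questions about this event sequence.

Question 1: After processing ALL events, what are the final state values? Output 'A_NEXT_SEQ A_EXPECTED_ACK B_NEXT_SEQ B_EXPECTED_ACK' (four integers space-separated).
After event 0: A_seq=5054 A_ack=0 B_seq=0 B_ack=5054
After event 1: A_seq=5172 A_ack=0 B_seq=0 B_ack=5172
After event 2: A_seq=5274 A_ack=0 B_seq=0 B_ack=5172
After event 3: A_seq=5371 A_ack=0 B_seq=0 B_ack=5172
After event 4: A_seq=5493 A_ack=0 B_seq=0 B_ack=5172
After event 5: A_seq=5677 A_ack=0 B_seq=0 B_ack=5172

Answer: 5677 0 0 5172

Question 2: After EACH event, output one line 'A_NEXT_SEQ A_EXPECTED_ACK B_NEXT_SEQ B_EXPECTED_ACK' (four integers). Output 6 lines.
5054 0 0 5054
5172 0 0 5172
5274 0 0 5172
5371 0 0 5172
5493 0 0 5172
5677 0 0 5172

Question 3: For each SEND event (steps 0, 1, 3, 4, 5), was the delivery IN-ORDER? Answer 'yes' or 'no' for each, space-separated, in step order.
Answer: yes yes no no no

Derivation:
Step 0: SEND seq=5000 -> in-order
Step 1: SEND seq=5054 -> in-order
Step 3: SEND seq=5274 -> out-of-order
Step 4: SEND seq=5371 -> out-of-order
Step 5: SEND seq=5493 -> out-of-order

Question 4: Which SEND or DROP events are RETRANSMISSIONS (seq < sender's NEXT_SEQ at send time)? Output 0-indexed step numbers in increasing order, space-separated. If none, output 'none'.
Answer: none

Derivation:
Step 0: SEND seq=5000 -> fresh
Step 1: SEND seq=5054 -> fresh
Step 2: DROP seq=5172 -> fresh
Step 3: SEND seq=5274 -> fresh
Step 4: SEND seq=5371 -> fresh
Step 5: SEND seq=5493 -> fresh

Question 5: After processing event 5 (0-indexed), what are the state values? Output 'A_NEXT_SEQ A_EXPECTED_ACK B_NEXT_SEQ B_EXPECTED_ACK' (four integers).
After event 0: A_seq=5054 A_ack=0 B_seq=0 B_ack=5054
After event 1: A_seq=5172 A_ack=0 B_seq=0 B_ack=5172
After event 2: A_seq=5274 A_ack=0 B_seq=0 B_ack=5172
After event 3: A_seq=5371 A_ack=0 B_seq=0 B_ack=5172
After event 4: A_seq=5493 A_ack=0 B_seq=0 B_ack=5172
After event 5: A_seq=5677 A_ack=0 B_seq=0 B_ack=5172

5677 0 0 5172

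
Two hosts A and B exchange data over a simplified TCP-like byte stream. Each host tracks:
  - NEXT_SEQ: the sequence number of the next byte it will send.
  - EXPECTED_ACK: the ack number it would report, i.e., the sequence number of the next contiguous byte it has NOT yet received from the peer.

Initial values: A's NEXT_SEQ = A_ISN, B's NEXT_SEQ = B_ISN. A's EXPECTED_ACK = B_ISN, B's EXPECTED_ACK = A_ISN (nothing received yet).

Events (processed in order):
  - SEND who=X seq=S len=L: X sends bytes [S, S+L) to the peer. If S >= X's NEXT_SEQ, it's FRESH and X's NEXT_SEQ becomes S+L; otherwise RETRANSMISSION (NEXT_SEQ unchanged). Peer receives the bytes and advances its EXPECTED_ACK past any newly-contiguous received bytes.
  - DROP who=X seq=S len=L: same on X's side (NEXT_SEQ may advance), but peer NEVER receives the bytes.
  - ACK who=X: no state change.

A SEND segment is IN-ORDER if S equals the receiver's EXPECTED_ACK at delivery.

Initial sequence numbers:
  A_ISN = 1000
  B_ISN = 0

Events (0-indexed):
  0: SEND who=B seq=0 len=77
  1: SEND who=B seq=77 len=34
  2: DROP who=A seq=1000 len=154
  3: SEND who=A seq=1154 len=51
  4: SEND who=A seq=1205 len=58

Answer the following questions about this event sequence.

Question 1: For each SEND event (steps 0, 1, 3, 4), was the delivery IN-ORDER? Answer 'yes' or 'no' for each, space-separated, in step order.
Step 0: SEND seq=0 -> in-order
Step 1: SEND seq=77 -> in-order
Step 3: SEND seq=1154 -> out-of-order
Step 4: SEND seq=1205 -> out-of-order

Answer: yes yes no no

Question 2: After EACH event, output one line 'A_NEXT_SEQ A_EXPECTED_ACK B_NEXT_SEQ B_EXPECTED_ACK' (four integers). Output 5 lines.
1000 77 77 1000
1000 111 111 1000
1154 111 111 1000
1205 111 111 1000
1263 111 111 1000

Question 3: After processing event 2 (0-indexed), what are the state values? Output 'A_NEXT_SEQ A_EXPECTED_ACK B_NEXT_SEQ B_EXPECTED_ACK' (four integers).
After event 0: A_seq=1000 A_ack=77 B_seq=77 B_ack=1000
After event 1: A_seq=1000 A_ack=111 B_seq=111 B_ack=1000
After event 2: A_seq=1154 A_ack=111 B_seq=111 B_ack=1000

1154 111 111 1000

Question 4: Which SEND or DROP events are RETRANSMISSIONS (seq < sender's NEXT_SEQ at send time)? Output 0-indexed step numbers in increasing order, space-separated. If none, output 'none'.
Step 0: SEND seq=0 -> fresh
Step 1: SEND seq=77 -> fresh
Step 2: DROP seq=1000 -> fresh
Step 3: SEND seq=1154 -> fresh
Step 4: SEND seq=1205 -> fresh

Answer: none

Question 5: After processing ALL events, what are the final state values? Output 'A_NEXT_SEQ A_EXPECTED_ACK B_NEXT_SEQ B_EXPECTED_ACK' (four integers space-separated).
After event 0: A_seq=1000 A_ack=77 B_seq=77 B_ack=1000
After event 1: A_seq=1000 A_ack=111 B_seq=111 B_ack=1000
After event 2: A_seq=1154 A_ack=111 B_seq=111 B_ack=1000
After event 3: A_seq=1205 A_ack=111 B_seq=111 B_ack=1000
After event 4: A_seq=1263 A_ack=111 B_seq=111 B_ack=1000

Answer: 1263 111 111 1000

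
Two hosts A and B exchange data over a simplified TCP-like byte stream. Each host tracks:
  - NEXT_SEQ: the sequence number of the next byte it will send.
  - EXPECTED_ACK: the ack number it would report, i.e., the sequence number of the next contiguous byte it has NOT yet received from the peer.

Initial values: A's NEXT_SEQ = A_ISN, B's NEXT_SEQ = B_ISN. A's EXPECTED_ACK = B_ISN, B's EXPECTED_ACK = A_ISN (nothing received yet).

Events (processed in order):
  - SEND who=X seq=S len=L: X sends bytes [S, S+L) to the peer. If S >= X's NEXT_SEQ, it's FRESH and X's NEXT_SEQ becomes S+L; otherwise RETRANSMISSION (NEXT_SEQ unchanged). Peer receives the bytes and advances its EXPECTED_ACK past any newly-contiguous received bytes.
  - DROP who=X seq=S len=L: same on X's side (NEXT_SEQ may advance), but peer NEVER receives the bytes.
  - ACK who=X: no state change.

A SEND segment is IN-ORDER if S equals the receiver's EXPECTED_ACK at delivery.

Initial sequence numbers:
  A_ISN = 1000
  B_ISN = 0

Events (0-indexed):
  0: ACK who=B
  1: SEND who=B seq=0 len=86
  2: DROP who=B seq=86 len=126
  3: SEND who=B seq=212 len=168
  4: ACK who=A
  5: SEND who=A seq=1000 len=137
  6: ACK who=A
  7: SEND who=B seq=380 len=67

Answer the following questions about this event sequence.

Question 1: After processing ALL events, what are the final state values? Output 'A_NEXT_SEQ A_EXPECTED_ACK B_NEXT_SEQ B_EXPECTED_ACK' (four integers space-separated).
After event 0: A_seq=1000 A_ack=0 B_seq=0 B_ack=1000
After event 1: A_seq=1000 A_ack=86 B_seq=86 B_ack=1000
After event 2: A_seq=1000 A_ack=86 B_seq=212 B_ack=1000
After event 3: A_seq=1000 A_ack=86 B_seq=380 B_ack=1000
After event 4: A_seq=1000 A_ack=86 B_seq=380 B_ack=1000
After event 5: A_seq=1137 A_ack=86 B_seq=380 B_ack=1137
After event 6: A_seq=1137 A_ack=86 B_seq=380 B_ack=1137
After event 7: A_seq=1137 A_ack=86 B_seq=447 B_ack=1137

Answer: 1137 86 447 1137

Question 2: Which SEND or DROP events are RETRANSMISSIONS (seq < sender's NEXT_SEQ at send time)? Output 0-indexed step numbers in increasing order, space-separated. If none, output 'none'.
Step 1: SEND seq=0 -> fresh
Step 2: DROP seq=86 -> fresh
Step 3: SEND seq=212 -> fresh
Step 5: SEND seq=1000 -> fresh
Step 7: SEND seq=380 -> fresh

Answer: none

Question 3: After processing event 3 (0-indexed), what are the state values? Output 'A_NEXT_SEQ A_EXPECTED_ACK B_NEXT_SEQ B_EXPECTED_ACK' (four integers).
After event 0: A_seq=1000 A_ack=0 B_seq=0 B_ack=1000
After event 1: A_seq=1000 A_ack=86 B_seq=86 B_ack=1000
After event 2: A_seq=1000 A_ack=86 B_seq=212 B_ack=1000
After event 3: A_seq=1000 A_ack=86 B_seq=380 B_ack=1000

1000 86 380 1000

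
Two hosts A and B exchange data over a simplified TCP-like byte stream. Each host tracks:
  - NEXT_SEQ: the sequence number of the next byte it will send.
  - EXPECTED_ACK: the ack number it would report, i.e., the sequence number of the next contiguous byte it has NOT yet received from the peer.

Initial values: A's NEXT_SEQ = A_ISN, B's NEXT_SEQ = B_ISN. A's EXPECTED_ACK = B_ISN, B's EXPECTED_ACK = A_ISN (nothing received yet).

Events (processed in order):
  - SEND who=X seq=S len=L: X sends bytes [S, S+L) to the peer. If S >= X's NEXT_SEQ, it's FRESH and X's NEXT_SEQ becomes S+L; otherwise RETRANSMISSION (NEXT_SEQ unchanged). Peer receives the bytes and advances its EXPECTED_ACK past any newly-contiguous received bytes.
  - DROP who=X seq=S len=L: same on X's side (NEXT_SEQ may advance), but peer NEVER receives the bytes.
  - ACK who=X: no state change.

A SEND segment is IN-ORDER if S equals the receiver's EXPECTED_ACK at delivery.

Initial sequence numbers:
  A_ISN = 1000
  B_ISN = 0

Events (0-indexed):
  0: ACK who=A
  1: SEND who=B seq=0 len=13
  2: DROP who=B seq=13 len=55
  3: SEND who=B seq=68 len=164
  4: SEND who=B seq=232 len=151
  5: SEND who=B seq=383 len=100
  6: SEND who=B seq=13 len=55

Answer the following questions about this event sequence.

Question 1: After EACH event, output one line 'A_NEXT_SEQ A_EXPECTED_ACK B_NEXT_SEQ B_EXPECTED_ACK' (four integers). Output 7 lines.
1000 0 0 1000
1000 13 13 1000
1000 13 68 1000
1000 13 232 1000
1000 13 383 1000
1000 13 483 1000
1000 483 483 1000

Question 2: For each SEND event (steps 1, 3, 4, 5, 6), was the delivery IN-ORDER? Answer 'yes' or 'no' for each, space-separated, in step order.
Step 1: SEND seq=0 -> in-order
Step 3: SEND seq=68 -> out-of-order
Step 4: SEND seq=232 -> out-of-order
Step 5: SEND seq=383 -> out-of-order
Step 6: SEND seq=13 -> in-order

Answer: yes no no no yes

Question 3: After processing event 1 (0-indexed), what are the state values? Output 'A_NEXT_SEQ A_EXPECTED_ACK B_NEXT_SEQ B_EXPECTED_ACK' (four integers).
After event 0: A_seq=1000 A_ack=0 B_seq=0 B_ack=1000
After event 1: A_seq=1000 A_ack=13 B_seq=13 B_ack=1000

1000 13 13 1000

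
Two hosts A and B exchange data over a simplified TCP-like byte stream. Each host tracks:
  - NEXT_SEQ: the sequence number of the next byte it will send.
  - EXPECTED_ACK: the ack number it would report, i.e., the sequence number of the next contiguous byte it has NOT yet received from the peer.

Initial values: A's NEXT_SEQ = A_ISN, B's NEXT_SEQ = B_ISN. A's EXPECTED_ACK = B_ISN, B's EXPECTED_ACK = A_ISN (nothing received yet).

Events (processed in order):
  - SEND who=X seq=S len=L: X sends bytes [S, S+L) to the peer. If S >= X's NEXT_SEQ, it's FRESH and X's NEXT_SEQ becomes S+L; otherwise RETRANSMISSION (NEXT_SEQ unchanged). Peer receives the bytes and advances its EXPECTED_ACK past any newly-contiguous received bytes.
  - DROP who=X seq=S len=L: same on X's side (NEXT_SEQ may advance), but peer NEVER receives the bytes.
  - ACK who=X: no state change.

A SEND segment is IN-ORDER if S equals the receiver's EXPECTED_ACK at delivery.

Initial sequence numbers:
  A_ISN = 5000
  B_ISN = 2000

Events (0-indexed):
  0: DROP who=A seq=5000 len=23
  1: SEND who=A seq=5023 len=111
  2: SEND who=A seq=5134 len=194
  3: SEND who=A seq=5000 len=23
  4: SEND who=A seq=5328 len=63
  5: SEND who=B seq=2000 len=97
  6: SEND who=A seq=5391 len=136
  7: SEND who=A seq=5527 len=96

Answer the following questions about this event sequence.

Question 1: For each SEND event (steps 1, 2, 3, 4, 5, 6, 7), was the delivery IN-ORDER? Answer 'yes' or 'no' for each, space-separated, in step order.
Answer: no no yes yes yes yes yes

Derivation:
Step 1: SEND seq=5023 -> out-of-order
Step 2: SEND seq=5134 -> out-of-order
Step 3: SEND seq=5000 -> in-order
Step 4: SEND seq=5328 -> in-order
Step 5: SEND seq=2000 -> in-order
Step 6: SEND seq=5391 -> in-order
Step 7: SEND seq=5527 -> in-order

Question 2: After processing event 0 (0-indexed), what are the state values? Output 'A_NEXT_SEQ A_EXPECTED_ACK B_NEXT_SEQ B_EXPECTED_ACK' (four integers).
After event 0: A_seq=5023 A_ack=2000 B_seq=2000 B_ack=5000

5023 2000 2000 5000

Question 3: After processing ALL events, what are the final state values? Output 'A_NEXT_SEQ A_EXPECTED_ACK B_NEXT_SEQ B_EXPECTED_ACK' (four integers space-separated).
After event 0: A_seq=5023 A_ack=2000 B_seq=2000 B_ack=5000
After event 1: A_seq=5134 A_ack=2000 B_seq=2000 B_ack=5000
After event 2: A_seq=5328 A_ack=2000 B_seq=2000 B_ack=5000
After event 3: A_seq=5328 A_ack=2000 B_seq=2000 B_ack=5328
After event 4: A_seq=5391 A_ack=2000 B_seq=2000 B_ack=5391
After event 5: A_seq=5391 A_ack=2097 B_seq=2097 B_ack=5391
After event 6: A_seq=5527 A_ack=2097 B_seq=2097 B_ack=5527
After event 7: A_seq=5623 A_ack=2097 B_seq=2097 B_ack=5623

Answer: 5623 2097 2097 5623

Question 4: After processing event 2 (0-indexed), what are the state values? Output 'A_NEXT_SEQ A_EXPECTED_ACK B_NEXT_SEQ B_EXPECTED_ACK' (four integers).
After event 0: A_seq=5023 A_ack=2000 B_seq=2000 B_ack=5000
After event 1: A_seq=5134 A_ack=2000 B_seq=2000 B_ack=5000
After event 2: A_seq=5328 A_ack=2000 B_seq=2000 B_ack=5000

5328 2000 2000 5000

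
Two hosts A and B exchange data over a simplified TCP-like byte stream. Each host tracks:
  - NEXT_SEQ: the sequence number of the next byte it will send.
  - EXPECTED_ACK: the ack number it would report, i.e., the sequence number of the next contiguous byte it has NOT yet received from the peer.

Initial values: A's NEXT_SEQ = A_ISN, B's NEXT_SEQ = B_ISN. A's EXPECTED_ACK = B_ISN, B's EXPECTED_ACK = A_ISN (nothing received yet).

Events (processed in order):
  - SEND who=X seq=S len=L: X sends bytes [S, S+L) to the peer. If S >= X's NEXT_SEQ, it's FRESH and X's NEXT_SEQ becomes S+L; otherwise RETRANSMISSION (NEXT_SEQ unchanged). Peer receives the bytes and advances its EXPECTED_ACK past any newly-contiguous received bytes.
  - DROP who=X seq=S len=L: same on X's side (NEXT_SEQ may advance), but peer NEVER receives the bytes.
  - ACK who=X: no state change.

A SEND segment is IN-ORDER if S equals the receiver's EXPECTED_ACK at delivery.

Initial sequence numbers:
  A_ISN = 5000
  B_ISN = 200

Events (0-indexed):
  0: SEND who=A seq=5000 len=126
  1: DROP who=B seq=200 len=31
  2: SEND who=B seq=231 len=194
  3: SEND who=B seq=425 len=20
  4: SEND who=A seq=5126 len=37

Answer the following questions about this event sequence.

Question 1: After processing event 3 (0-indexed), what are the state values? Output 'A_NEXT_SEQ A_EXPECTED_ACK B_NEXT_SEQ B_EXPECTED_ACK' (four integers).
After event 0: A_seq=5126 A_ack=200 B_seq=200 B_ack=5126
After event 1: A_seq=5126 A_ack=200 B_seq=231 B_ack=5126
After event 2: A_seq=5126 A_ack=200 B_seq=425 B_ack=5126
After event 3: A_seq=5126 A_ack=200 B_seq=445 B_ack=5126

5126 200 445 5126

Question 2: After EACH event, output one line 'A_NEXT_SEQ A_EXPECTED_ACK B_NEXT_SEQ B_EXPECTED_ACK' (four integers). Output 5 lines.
5126 200 200 5126
5126 200 231 5126
5126 200 425 5126
5126 200 445 5126
5163 200 445 5163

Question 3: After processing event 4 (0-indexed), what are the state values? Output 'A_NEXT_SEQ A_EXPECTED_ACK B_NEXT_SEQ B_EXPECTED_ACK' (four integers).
After event 0: A_seq=5126 A_ack=200 B_seq=200 B_ack=5126
After event 1: A_seq=5126 A_ack=200 B_seq=231 B_ack=5126
After event 2: A_seq=5126 A_ack=200 B_seq=425 B_ack=5126
After event 3: A_seq=5126 A_ack=200 B_seq=445 B_ack=5126
After event 4: A_seq=5163 A_ack=200 B_seq=445 B_ack=5163

5163 200 445 5163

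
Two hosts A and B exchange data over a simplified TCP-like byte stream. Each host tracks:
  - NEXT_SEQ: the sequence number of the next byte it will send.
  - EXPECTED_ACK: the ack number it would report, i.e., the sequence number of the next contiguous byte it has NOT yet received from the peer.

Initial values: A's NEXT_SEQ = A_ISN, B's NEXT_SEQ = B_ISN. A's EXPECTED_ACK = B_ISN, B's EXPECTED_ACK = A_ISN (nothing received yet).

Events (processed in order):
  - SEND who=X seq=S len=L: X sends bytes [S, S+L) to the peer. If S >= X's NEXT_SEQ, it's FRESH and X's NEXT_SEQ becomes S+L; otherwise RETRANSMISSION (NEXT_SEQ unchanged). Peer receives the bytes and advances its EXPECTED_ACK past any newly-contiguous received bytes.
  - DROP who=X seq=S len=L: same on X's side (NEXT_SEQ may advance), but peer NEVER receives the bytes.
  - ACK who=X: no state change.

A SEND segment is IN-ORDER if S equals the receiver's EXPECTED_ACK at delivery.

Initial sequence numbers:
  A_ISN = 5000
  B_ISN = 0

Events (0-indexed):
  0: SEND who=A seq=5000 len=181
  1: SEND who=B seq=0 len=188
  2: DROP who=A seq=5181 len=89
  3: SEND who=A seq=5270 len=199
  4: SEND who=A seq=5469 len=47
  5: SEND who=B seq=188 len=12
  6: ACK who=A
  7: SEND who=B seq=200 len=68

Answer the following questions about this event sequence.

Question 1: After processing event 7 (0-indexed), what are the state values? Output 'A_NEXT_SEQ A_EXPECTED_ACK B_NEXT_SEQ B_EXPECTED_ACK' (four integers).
After event 0: A_seq=5181 A_ack=0 B_seq=0 B_ack=5181
After event 1: A_seq=5181 A_ack=188 B_seq=188 B_ack=5181
After event 2: A_seq=5270 A_ack=188 B_seq=188 B_ack=5181
After event 3: A_seq=5469 A_ack=188 B_seq=188 B_ack=5181
After event 4: A_seq=5516 A_ack=188 B_seq=188 B_ack=5181
After event 5: A_seq=5516 A_ack=200 B_seq=200 B_ack=5181
After event 6: A_seq=5516 A_ack=200 B_seq=200 B_ack=5181
After event 7: A_seq=5516 A_ack=268 B_seq=268 B_ack=5181

5516 268 268 5181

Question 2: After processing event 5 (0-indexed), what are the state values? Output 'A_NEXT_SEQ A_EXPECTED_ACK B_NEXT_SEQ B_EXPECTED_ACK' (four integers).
After event 0: A_seq=5181 A_ack=0 B_seq=0 B_ack=5181
After event 1: A_seq=5181 A_ack=188 B_seq=188 B_ack=5181
After event 2: A_seq=5270 A_ack=188 B_seq=188 B_ack=5181
After event 3: A_seq=5469 A_ack=188 B_seq=188 B_ack=5181
After event 4: A_seq=5516 A_ack=188 B_seq=188 B_ack=5181
After event 5: A_seq=5516 A_ack=200 B_seq=200 B_ack=5181

5516 200 200 5181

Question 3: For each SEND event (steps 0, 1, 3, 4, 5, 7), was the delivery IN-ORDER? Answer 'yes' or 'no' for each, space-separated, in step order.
Answer: yes yes no no yes yes

Derivation:
Step 0: SEND seq=5000 -> in-order
Step 1: SEND seq=0 -> in-order
Step 3: SEND seq=5270 -> out-of-order
Step 4: SEND seq=5469 -> out-of-order
Step 5: SEND seq=188 -> in-order
Step 7: SEND seq=200 -> in-order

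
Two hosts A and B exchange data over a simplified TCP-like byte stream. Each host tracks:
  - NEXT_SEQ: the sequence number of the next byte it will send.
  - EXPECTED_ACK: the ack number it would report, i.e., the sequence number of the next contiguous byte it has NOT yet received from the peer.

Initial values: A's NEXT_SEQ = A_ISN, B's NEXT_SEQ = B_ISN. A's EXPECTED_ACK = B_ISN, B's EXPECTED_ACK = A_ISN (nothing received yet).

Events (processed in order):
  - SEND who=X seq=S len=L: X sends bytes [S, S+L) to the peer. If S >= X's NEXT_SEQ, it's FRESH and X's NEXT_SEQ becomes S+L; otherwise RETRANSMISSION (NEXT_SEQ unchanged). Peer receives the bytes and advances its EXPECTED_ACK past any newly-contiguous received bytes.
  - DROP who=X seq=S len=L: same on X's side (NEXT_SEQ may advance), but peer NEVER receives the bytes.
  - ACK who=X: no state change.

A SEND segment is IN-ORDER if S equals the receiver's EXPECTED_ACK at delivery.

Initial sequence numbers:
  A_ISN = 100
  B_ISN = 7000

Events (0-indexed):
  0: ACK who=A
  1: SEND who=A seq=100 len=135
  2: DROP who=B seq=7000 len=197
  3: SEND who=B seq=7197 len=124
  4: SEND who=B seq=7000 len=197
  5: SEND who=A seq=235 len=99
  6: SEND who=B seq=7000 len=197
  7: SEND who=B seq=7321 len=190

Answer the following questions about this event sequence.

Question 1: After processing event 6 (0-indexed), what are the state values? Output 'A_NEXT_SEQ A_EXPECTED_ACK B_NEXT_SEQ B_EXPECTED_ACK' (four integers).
After event 0: A_seq=100 A_ack=7000 B_seq=7000 B_ack=100
After event 1: A_seq=235 A_ack=7000 B_seq=7000 B_ack=235
After event 2: A_seq=235 A_ack=7000 B_seq=7197 B_ack=235
After event 3: A_seq=235 A_ack=7000 B_seq=7321 B_ack=235
After event 4: A_seq=235 A_ack=7321 B_seq=7321 B_ack=235
After event 5: A_seq=334 A_ack=7321 B_seq=7321 B_ack=334
After event 6: A_seq=334 A_ack=7321 B_seq=7321 B_ack=334

334 7321 7321 334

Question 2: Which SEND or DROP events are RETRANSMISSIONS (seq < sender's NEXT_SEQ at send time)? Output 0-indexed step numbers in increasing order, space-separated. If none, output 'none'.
Answer: 4 6

Derivation:
Step 1: SEND seq=100 -> fresh
Step 2: DROP seq=7000 -> fresh
Step 3: SEND seq=7197 -> fresh
Step 4: SEND seq=7000 -> retransmit
Step 5: SEND seq=235 -> fresh
Step 6: SEND seq=7000 -> retransmit
Step 7: SEND seq=7321 -> fresh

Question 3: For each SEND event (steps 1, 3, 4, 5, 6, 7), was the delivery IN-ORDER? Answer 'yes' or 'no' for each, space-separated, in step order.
Answer: yes no yes yes no yes

Derivation:
Step 1: SEND seq=100 -> in-order
Step 3: SEND seq=7197 -> out-of-order
Step 4: SEND seq=7000 -> in-order
Step 5: SEND seq=235 -> in-order
Step 6: SEND seq=7000 -> out-of-order
Step 7: SEND seq=7321 -> in-order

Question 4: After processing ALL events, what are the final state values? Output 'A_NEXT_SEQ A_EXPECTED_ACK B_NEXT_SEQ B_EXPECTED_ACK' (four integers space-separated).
Answer: 334 7511 7511 334

Derivation:
After event 0: A_seq=100 A_ack=7000 B_seq=7000 B_ack=100
After event 1: A_seq=235 A_ack=7000 B_seq=7000 B_ack=235
After event 2: A_seq=235 A_ack=7000 B_seq=7197 B_ack=235
After event 3: A_seq=235 A_ack=7000 B_seq=7321 B_ack=235
After event 4: A_seq=235 A_ack=7321 B_seq=7321 B_ack=235
After event 5: A_seq=334 A_ack=7321 B_seq=7321 B_ack=334
After event 6: A_seq=334 A_ack=7321 B_seq=7321 B_ack=334
After event 7: A_seq=334 A_ack=7511 B_seq=7511 B_ack=334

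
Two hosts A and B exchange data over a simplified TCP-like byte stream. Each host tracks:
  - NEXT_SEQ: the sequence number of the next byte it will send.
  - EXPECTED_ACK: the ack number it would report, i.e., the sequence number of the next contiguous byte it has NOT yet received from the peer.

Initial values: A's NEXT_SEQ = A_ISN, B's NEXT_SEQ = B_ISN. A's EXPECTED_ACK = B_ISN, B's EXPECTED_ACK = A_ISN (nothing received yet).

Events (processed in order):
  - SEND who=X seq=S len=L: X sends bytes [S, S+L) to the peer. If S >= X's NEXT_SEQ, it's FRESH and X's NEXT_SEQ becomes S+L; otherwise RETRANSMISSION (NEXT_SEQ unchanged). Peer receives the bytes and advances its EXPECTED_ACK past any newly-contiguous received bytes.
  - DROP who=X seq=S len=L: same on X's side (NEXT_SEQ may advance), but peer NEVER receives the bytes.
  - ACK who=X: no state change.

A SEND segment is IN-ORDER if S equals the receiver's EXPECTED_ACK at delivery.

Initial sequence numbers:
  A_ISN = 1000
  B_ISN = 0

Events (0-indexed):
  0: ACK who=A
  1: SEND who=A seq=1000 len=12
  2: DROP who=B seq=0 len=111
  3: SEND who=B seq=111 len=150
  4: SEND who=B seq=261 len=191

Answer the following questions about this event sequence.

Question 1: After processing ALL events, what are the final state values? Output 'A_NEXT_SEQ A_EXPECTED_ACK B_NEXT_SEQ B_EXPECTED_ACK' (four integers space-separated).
Answer: 1012 0 452 1012

Derivation:
After event 0: A_seq=1000 A_ack=0 B_seq=0 B_ack=1000
After event 1: A_seq=1012 A_ack=0 B_seq=0 B_ack=1012
After event 2: A_seq=1012 A_ack=0 B_seq=111 B_ack=1012
After event 3: A_seq=1012 A_ack=0 B_seq=261 B_ack=1012
After event 4: A_seq=1012 A_ack=0 B_seq=452 B_ack=1012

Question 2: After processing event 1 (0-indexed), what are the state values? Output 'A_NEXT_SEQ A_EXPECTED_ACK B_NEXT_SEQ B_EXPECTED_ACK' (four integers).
After event 0: A_seq=1000 A_ack=0 B_seq=0 B_ack=1000
After event 1: A_seq=1012 A_ack=0 B_seq=0 B_ack=1012

1012 0 0 1012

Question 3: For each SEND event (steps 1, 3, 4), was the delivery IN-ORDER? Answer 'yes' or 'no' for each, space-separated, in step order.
Step 1: SEND seq=1000 -> in-order
Step 3: SEND seq=111 -> out-of-order
Step 4: SEND seq=261 -> out-of-order

Answer: yes no no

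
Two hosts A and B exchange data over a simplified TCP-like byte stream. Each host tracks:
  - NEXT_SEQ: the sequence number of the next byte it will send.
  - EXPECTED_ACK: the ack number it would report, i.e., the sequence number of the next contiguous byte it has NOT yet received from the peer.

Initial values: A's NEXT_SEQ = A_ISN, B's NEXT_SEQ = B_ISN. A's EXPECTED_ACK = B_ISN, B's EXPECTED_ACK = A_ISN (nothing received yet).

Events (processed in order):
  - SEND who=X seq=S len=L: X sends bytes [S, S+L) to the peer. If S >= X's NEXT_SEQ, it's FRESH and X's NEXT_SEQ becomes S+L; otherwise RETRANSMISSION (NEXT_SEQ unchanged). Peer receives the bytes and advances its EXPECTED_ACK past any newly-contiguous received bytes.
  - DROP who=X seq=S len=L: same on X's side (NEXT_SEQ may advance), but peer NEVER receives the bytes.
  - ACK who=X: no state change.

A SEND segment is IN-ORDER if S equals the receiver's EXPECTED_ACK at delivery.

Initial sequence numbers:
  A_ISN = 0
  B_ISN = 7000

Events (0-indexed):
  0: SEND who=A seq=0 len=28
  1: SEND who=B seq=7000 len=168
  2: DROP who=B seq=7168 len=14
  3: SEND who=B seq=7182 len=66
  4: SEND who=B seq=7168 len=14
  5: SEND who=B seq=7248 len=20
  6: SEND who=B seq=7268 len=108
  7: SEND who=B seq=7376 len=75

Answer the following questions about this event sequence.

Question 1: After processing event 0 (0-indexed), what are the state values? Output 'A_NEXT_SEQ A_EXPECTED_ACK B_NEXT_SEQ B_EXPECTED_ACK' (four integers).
After event 0: A_seq=28 A_ack=7000 B_seq=7000 B_ack=28

28 7000 7000 28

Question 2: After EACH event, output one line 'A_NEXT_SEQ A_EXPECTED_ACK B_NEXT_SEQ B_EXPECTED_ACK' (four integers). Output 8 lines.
28 7000 7000 28
28 7168 7168 28
28 7168 7182 28
28 7168 7248 28
28 7248 7248 28
28 7268 7268 28
28 7376 7376 28
28 7451 7451 28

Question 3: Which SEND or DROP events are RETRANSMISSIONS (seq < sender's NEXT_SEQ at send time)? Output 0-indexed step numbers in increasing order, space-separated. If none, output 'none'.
Step 0: SEND seq=0 -> fresh
Step 1: SEND seq=7000 -> fresh
Step 2: DROP seq=7168 -> fresh
Step 3: SEND seq=7182 -> fresh
Step 4: SEND seq=7168 -> retransmit
Step 5: SEND seq=7248 -> fresh
Step 6: SEND seq=7268 -> fresh
Step 7: SEND seq=7376 -> fresh

Answer: 4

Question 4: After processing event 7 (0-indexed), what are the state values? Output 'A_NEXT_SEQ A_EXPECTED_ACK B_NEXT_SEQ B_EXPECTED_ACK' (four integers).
After event 0: A_seq=28 A_ack=7000 B_seq=7000 B_ack=28
After event 1: A_seq=28 A_ack=7168 B_seq=7168 B_ack=28
After event 2: A_seq=28 A_ack=7168 B_seq=7182 B_ack=28
After event 3: A_seq=28 A_ack=7168 B_seq=7248 B_ack=28
After event 4: A_seq=28 A_ack=7248 B_seq=7248 B_ack=28
After event 5: A_seq=28 A_ack=7268 B_seq=7268 B_ack=28
After event 6: A_seq=28 A_ack=7376 B_seq=7376 B_ack=28
After event 7: A_seq=28 A_ack=7451 B_seq=7451 B_ack=28

28 7451 7451 28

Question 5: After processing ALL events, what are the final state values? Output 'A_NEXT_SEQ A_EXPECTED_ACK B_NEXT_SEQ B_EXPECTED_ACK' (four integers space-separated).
Answer: 28 7451 7451 28

Derivation:
After event 0: A_seq=28 A_ack=7000 B_seq=7000 B_ack=28
After event 1: A_seq=28 A_ack=7168 B_seq=7168 B_ack=28
After event 2: A_seq=28 A_ack=7168 B_seq=7182 B_ack=28
After event 3: A_seq=28 A_ack=7168 B_seq=7248 B_ack=28
After event 4: A_seq=28 A_ack=7248 B_seq=7248 B_ack=28
After event 5: A_seq=28 A_ack=7268 B_seq=7268 B_ack=28
After event 6: A_seq=28 A_ack=7376 B_seq=7376 B_ack=28
After event 7: A_seq=28 A_ack=7451 B_seq=7451 B_ack=28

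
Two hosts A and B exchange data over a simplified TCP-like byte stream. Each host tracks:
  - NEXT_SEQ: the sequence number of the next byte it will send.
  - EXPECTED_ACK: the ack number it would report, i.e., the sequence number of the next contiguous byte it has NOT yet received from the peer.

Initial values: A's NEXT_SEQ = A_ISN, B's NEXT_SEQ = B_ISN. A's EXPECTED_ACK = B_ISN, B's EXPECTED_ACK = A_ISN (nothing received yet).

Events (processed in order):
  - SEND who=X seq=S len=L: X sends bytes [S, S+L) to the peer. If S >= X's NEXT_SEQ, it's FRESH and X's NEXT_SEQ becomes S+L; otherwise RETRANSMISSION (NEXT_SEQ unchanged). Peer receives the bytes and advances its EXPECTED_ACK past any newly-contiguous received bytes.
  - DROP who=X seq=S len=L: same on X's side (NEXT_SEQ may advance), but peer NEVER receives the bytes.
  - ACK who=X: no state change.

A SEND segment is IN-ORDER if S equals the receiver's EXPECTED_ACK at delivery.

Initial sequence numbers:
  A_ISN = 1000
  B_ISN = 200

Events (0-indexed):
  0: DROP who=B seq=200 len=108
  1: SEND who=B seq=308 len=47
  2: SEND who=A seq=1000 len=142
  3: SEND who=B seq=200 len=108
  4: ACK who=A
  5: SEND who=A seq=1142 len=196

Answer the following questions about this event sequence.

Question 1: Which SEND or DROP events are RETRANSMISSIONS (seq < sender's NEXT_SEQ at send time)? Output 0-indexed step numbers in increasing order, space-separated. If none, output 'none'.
Answer: 3

Derivation:
Step 0: DROP seq=200 -> fresh
Step 1: SEND seq=308 -> fresh
Step 2: SEND seq=1000 -> fresh
Step 3: SEND seq=200 -> retransmit
Step 5: SEND seq=1142 -> fresh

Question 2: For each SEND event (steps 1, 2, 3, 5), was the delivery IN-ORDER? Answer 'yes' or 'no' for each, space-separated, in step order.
Step 1: SEND seq=308 -> out-of-order
Step 2: SEND seq=1000 -> in-order
Step 3: SEND seq=200 -> in-order
Step 5: SEND seq=1142 -> in-order

Answer: no yes yes yes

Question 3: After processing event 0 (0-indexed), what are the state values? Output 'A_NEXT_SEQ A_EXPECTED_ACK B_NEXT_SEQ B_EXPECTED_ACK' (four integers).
After event 0: A_seq=1000 A_ack=200 B_seq=308 B_ack=1000

1000 200 308 1000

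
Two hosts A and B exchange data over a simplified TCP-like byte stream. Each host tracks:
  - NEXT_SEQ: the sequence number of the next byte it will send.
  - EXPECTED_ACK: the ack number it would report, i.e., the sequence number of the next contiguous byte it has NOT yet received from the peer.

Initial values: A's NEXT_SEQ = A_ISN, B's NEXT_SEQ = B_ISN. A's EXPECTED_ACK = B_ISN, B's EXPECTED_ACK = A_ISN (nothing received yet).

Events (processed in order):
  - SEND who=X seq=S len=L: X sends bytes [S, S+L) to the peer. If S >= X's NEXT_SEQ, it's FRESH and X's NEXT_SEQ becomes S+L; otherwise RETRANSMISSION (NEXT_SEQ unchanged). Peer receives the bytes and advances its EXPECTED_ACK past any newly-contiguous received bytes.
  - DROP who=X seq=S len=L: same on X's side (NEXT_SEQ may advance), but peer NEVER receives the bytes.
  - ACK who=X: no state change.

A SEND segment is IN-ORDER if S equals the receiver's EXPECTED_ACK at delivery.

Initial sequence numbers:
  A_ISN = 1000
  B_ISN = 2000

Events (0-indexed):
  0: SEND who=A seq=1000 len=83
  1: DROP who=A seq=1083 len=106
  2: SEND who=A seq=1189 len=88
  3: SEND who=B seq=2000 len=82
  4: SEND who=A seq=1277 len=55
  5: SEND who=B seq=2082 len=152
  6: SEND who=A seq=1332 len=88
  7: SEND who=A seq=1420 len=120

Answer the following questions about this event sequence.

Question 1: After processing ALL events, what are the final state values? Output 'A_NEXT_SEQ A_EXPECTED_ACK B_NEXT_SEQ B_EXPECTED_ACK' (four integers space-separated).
After event 0: A_seq=1083 A_ack=2000 B_seq=2000 B_ack=1083
After event 1: A_seq=1189 A_ack=2000 B_seq=2000 B_ack=1083
After event 2: A_seq=1277 A_ack=2000 B_seq=2000 B_ack=1083
After event 3: A_seq=1277 A_ack=2082 B_seq=2082 B_ack=1083
After event 4: A_seq=1332 A_ack=2082 B_seq=2082 B_ack=1083
After event 5: A_seq=1332 A_ack=2234 B_seq=2234 B_ack=1083
After event 6: A_seq=1420 A_ack=2234 B_seq=2234 B_ack=1083
After event 7: A_seq=1540 A_ack=2234 B_seq=2234 B_ack=1083

Answer: 1540 2234 2234 1083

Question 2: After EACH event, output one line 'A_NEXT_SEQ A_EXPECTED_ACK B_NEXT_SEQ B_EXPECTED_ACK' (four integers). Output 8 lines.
1083 2000 2000 1083
1189 2000 2000 1083
1277 2000 2000 1083
1277 2082 2082 1083
1332 2082 2082 1083
1332 2234 2234 1083
1420 2234 2234 1083
1540 2234 2234 1083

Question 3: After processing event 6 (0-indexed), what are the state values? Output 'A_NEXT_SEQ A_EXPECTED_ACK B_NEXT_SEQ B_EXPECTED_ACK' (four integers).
After event 0: A_seq=1083 A_ack=2000 B_seq=2000 B_ack=1083
After event 1: A_seq=1189 A_ack=2000 B_seq=2000 B_ack=1083
After event 2: A_seq=1277 A_ack=2000 B_seq=2000 B_ack=1083
After event 3: A_seq=1277 A_ack=2082 B_seq=2082 B_ack=1083
After event 4: A_seq=1332 A_ack=2082 B_seq=2082 B_ack=1083
After event 5: A_seq=1332 A_ack=2234 B_seq=2234 B_ack=1083
After event 6: A_seq=1420 A_ack=2234 B_seq=2234 B_ack=1083

1420 2234 2234 1083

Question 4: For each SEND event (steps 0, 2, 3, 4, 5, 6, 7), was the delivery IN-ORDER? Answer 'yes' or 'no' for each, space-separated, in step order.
Answer: yes no yes no yes no no

Derivation:
Step 0: SEND seq=1000 -> in-order
Step 2: SEND seq=1189 -> out-of-order
Step 3: SEND seq=2000 -> in-order
Step 4: SEND seq=1277 -> out-of-order
Step 5: SEND seq=2082 -> in-order
Step 6: SEND seq=1332 -> out-of-order
Step 7: SEND seq=1420 -> out-of-order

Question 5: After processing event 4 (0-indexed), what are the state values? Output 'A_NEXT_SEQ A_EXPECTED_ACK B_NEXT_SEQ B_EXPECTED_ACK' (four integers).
After event 0: A_seq=1083 A_ack=2000 B_seq=2000 B_ack=1083
After event 1: A_seq=1189 A_ack=2000 B_seq=2000 B_ack=1083
After event 2: A_seq=1277 A_ack=2000 B_seq=2000 B_ack=1083
After event 3: A_seq=1277 A_ack=2082 B_seq=2082 B_ack=1083
After event 4: A_seq=1332 A_ack=2082 B_seq=2082 B_ack=1083

1332 2082 2082 1083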